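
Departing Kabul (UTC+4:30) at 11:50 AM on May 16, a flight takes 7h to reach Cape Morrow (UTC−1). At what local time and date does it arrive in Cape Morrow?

1:20 PM on May 16

Convert departure to UTC: 11:50 AM − 4:30 = 7:20 AM UTC on May 16.
Add 7 hours travel time → 2:20 PM UTC.
Cape Morrow is UTC−1:00, so local arrival = 2:20 PM − 1:00 = 1:20 PM on May 16.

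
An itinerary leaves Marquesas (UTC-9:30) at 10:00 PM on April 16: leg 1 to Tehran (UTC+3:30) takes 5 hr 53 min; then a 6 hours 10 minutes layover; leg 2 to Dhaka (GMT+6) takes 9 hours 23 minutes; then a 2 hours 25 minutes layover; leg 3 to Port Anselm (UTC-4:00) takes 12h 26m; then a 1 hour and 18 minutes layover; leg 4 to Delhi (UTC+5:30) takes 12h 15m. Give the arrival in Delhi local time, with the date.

2:50 PM on Apr 19

Convert departure to UTC: 10:00 PM + 9:30 = 7:30 AM UTC on Apr 17.
Add 5 hours and 53 minutes leg 1 → 1:23 PM UTC.
Add 6 hours and 10 minutes layover in Tehran → 7:33 PM UTC.
Add 9 hours 23 minutes leg 2 → 4:56 AM UTC (Apr 18).
Add 2 hours 25 minutes layover in Dhaka → 7:21 AM UTC.
Add 12 hours 26 minutes leg 3 → 7:47 PM UTC.
Add 1 hour 18 minutes layover in Port Anselm → 9:05 PM UTC.
Add 12 hours and 15 minutes leg 4 → 9:20 AM UTC (Apr 19).
Delhi is UTC+5:30, so local arrival = 9:20 AM + 5:30 = 2:50 PM on Apr 19.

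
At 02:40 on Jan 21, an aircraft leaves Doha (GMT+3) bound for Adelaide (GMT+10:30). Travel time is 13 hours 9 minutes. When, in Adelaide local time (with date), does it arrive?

23:19 on January 21

Convert departure to UTC: 02:40 − 3:00 = 23:40 UTC on Jan 20.
Add 13 hours and 9 minutes travel time → 12:49 UTC (Jan 21).
Adelaide is UTC+10:30, so local arrival = 12:49 + 10:30 = 23:19 on Jan 21.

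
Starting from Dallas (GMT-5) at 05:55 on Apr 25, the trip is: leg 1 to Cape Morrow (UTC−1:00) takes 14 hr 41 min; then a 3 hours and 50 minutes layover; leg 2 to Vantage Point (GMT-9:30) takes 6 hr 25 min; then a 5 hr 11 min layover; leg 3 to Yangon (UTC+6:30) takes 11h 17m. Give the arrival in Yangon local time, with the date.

Convert departure to UTC: 05:55 + 5:00 = 10:55 UTC on Apr 25.
Add 14 hours 41 minutes leg 1 → 01:36 UTC (Apr 26).
Add 3 hours 50 minutes layover in Cape Morrow → 05:26 UTC.
Add 6 hours 25 minutes leg 2 → 11:51 UTC.
Add 5 hours and 11 minutes layover in Vantage Point → 17:02 UTC.
Add 11 hours 17 minutes leg 3 → 04:19 UTC (Apr 27).
Yangon is UTC+6:30, so local arrival = 04:19 + 6:30 = 10:49 on Apr 27.

10:49 on April 27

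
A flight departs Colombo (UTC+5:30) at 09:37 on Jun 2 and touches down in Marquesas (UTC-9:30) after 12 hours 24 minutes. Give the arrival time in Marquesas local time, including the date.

07:01 on June 2

Convert departure to UTC: 09:37 − 5:30 = 04:07 UTC on Jun 2.
Add 12 hours 24 minutes travel time → 16:31 UTC.
Marquesas is UTC−9:30, so local arrival = 16:31 − 9:30 = 07:01 on Jun 2.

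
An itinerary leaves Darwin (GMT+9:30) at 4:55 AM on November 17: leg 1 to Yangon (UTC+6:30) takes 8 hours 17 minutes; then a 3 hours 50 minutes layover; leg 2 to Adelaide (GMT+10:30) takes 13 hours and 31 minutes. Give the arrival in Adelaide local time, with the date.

Convert departure to UTC: 4:55 AM − 9:30 = 7:25 PM UTC on Nov 16.
Add 8 hours and 17 minutes leg 1 → 3:42 AM UTC (Nov 17).
Add 3 hours and 50 minutes layover in Yangon → 7:32 AM UTC.
Add 13 hours 31 minutes leg 2 → 9:03 PM UTC.
Adelaide is UTC+10:30, so local arrival = 9:03 PM + 10:30 = 7:33 AM on Nov 18.

7:33 AM on November 18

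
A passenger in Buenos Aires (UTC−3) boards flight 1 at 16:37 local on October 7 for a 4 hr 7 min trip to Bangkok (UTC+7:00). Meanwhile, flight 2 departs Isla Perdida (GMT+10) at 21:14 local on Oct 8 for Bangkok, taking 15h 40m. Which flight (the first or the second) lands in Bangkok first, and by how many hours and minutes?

the first, by 27 hours 10 minutes

Flight 1 in UTC: 16:37 + 3:00 = 19:37 on Oct 7.
+4 hours 7 minutes → arrive 23:44 UTC on Oct 7.
Flight 2 in UTC: 21:14 − 10:00 = 11:14 on Oct 8.
+15 hours and 40 minutes → arrive 02:54 UTC on Oct 9.
Flight 1 lands earlier by 27 hours 10 minutes.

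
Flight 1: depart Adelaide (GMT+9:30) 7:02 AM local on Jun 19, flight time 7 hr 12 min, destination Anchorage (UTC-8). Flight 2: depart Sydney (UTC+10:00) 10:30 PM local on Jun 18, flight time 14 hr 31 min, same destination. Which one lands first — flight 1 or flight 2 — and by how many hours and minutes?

the second, by 1 hour 43 minutes

Flight 1 in UTC: 7:02 AM − 9:30 = 9:32 PM on Jun 18.
+7 hours 12 minutes → arrive 4:44 AM UTC on Jun 19.
Flight 2 in UTC: 10:30 PM − 10:00 = 12:30 PM on Jun 18.
+14 hours and 31 minutes → arrive 3:01 AM UTC on Jun 19.
Flight 2 lands earlier by 1 hour 43 minutes.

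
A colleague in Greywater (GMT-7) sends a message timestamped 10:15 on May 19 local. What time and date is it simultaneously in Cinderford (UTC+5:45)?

Cinderford is 12:45 ahead of Greywater.
Shift by the zone difference: 10:15 + 12:45 = 23:00 on May 19 in Cinderford.

23:00 on May 19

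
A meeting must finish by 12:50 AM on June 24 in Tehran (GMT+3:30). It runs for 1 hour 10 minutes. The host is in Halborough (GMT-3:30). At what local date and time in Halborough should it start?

4:40 PM on June 23

Target end time in UTC: 12:50 AM − 3:30 = 9:20 PM on Jun 23.
Subtract 1 hour 10 minutes → start 8:10 PM UTC on Jun 23.
Halborough is UTC−3:30: 8:10 PM − 3:30 = 4:40 PM on Jun 23.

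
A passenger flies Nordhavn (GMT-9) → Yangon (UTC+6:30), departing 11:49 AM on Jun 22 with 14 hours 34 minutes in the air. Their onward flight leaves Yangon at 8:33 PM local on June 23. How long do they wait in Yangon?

2 hours 40 minutes

Convert departure to UTC: 11:49 AM + 9:00 = 8:49 PM UTC on Jun 22.
Add 14 hours and 34 minutes flight time → 11:23 AM UTC (Jun 23).
Yangon is UTC+6:30, so local arrival = 11:23 AM + 6:30 = 5:53 PM on Jun 23.
Layover = 8:33 PM − 5:53 PM = 2 hours 40 minutes.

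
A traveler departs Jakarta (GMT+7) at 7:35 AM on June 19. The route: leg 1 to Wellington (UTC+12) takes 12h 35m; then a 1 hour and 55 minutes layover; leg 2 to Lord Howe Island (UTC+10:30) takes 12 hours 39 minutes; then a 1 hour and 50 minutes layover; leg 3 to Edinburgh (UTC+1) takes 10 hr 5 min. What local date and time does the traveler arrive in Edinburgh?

4:39 PM on June 20

Convert departure to UTC: 7:35 AM − 7:00 = 12:35 AM UTC on Jun 19.
Add 12 hours 35 minutes leg 1 → 1:10 PM UTC.
Add 1 hour 55 minutes layover in Wellington → 3:05 PM UTC.
Add 12 hours 39 minutes leg 2 → 3:44 AM UTC (Jun 20).
Add 1 hour 50 minutes layover in Lord Howe Island → 5:34 AM UTC.
Add 10 hours 5 minutes leg 3 → 3:39 PM UTC.
Edinburgh is UTC+1:00, so local arrival = 3:39 PM + 1:00 = 4:39 PM on Jun 20.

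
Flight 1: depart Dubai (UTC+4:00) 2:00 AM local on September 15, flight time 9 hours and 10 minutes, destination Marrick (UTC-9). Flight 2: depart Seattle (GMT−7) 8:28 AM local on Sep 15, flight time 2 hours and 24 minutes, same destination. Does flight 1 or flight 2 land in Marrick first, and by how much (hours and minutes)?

Flight 1 in UTC: 2:00 AM − 4:00 = 10:00 PM on Sep 14.
+9 hours 10 minutes → arrive 7:10 AM UTC on Sep 15.
Flight 2 in UTC: 8:28 AM + 7:00 = 3:28 PM on Sep 15.
+2 hours and 24 minutes → arrive 5:52 PM UTC on Sep 15.
Flight 1 lands earlier by 10 hours 42 minutes.

the first, by 10 hours 42 minutes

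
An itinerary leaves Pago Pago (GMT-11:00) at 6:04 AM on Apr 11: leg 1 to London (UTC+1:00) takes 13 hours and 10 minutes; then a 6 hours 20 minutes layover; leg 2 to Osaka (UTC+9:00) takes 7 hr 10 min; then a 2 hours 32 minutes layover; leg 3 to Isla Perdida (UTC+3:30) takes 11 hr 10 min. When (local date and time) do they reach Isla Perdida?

Convert departure to UTC: 6:04 AM + 11:00 = 5:04 PM UTC on Apr 11.
Add 13 hours and 10 minutes leg 1 → 6:14 AM UTC (Apr 12).
Add 6 hours and 20 minutes layover in London → 12:34 PM UTC.
Add 7 hours and 10 minutes leg 2 → 7:44 PM UTC.
Add 2 hours 32 minutes layover in Osaka → 10:16 PM UTC.
Add 11 hours and 10 minutes leg 3 → 9:26 AM UTC (Apr 13).
Isla Perdida is UTC+3:30, so local arrival = 9:26 AM + 3:30 = 12:56 PM on Apr 13.

12:56 PM on Apr 13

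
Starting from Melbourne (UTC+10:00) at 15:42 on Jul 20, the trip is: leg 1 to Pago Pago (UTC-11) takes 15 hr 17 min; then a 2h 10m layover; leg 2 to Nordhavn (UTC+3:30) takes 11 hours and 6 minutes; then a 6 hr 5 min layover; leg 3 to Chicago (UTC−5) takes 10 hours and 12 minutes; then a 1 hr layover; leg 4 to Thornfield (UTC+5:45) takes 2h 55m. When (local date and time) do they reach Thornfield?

12:12 on July 22

Convert departure to UTC: 15:42 − 10:00 = 05:42 UTC on Jul 20.
Add 15 hours and 17 minutes leg 1 → 20:59 UTC.
Add 2 hours 10 minutes layover in Pago Pago → 23:09 UTC.
Add 11 hours 6 minutes leg 2 → 10:15 UTC (Jul 21).
Add 6 hours and 5 minutes layover in Nordhavn → 16:20 UTC.
Add 10 hours and 12 minutes leg 3 → 02:32 UTC (Jul 22).
Add 1 hour layover in Chicago → 03:32 UTC.
Add 2 hours 55 minutes leg 4 → 06:27 UTC.
Thornfield is UTC+5:45, so local arrival = 06:27 + 5:45 = 12:12 on Jul 22.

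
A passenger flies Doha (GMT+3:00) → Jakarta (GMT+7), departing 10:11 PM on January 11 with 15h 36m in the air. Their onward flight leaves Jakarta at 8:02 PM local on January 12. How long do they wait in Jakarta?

2 hours 15 minutes

Convert departure to UTC: 10:11 PM − 3:00 = 7:11 PM UTC on Jan 11.
Add 15 hours and 36 minutes flight time → 10:47 AM UTC (Jan 12).
Jakarta is UTC+7:00, so local arrival = 10:47 AM + 7:00 = 5:47 PM on Jan 12.
Layover = 8:02 PM − 5:47 PM = 2 hours 15 minutes.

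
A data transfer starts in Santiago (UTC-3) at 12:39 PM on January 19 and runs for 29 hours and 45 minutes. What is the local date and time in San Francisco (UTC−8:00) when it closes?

Convert start to UTC: 12:39 PM + 3:00 = 3:39 PM UTC on Jan 19.
Add 29 hours 45 minutes duration → 9:24 PM UTC (Jan 20).
San Francisco is UTC−8:00, so local end time = 9:24 PM − 8:00 = 1:24 PM on Jan 20.

1:24 PM on January 20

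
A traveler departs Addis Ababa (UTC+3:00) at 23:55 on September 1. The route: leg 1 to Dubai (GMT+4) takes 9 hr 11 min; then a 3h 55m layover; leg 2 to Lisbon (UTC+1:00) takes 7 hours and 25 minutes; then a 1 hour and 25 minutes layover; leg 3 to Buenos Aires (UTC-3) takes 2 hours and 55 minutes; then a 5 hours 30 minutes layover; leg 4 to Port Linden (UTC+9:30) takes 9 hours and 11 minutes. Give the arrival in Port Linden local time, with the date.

Convert departure to UTC: 23:55 − 3:00 = 20:55 UTC on Sep 1.
Add 9 hours and 11 minutes leg 1 → 06:06 UTC (Sep 2).
Add 3 hours and 55 minutes layover in Dubai → 10:01 UTC.
Add 7 hours and 25 minutes leg 2 → 17:26 UTC.
Add 1 hour 25 minutes layover in Lisbon → 18:51 UTC.
Add 2 hours 55 minutes leg 3 → 21:46 UTC.
Add 5 hours 30 minutes layover in Buenos Aires → 03:16 UTC (Sep 3).
Add 9 hours 11 minutes leg 4 → 12:27 UTC.
Port Linden is UTC+9:30, so local arrival = 12:27 + 9:30 = 21:57 on Sep 3.

21:57 on Sep 3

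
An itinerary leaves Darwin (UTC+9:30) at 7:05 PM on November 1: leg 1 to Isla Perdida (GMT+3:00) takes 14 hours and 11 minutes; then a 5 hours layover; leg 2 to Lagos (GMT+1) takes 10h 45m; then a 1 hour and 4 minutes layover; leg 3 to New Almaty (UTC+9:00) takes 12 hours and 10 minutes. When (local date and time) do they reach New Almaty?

Convert departure to UTC: 7:05 PM − 9:30 = 9:35 AM UTC on Nov 1.
Add 14 hours 11 minutes leg 1 → 11:46 PM UTC.
Add 5 hours layover in Isla Perdida → 4:46 AM UTC (Nov 2).
Add 10 hours and 45 minutes leg 2 → 3:31 PM UTC.
Add 1 hour 4 minutes layover in Lagos → 4:35 PM UTC.
Add 12 hours 10 minutes leg 3 → 4:45 AM UTC (Nov 3).
New Almaty is UTC+9:00, so local arrival = 4:45 AM + 9:00 = 1:45 PM on Nov 3.

1:45 PM on November 3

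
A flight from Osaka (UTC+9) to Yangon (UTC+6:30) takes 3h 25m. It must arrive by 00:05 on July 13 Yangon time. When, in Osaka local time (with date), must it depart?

Target arrival in UTC: 00:05 − 6:30 = 17:35 on Jul 12.
Subtract 3 hours 25 minutes → departure 14:10 UTC on Jul 12.
Osaka is UTC+9:00: 14:10 + 9:00 = 23:10 on Jul 12.

23:10 on Jul 12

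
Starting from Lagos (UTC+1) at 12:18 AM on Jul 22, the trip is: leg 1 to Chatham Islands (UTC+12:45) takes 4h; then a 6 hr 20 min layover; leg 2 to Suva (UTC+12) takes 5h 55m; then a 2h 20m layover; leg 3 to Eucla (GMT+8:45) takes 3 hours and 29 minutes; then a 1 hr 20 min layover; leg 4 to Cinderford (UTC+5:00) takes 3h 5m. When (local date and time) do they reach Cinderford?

Convert departure to UTC: 12:18 AM − 1:00 = 11:18 PM UTC on Jul 21.
Add 4 hours leg 1 → 3:18 AM UTC (Jul 22).
Add 6 hours and 20 minutes layover in Chatham Islands → 9:38 AM UTC.
Add 5 hours 55 minutes leg 2 → 3:33 PM UTC.
Add 2 hours 20 minutes layover in Suva → 5:53 PM UTC.
Add 3 hours 29 minutes leg 3 → 9:22 PM UTC.
Add 1 hour 20 minutes layover in Eucla → 10:42 PM UTC.
Add 3 hours 5 minutes leg 4 → 1:47 AM UTC (Jul 23).
Cinderford is UTC+5:00, so local arrival = 1:47 AM + 5:00 = 6:47 AM on Jul 23.

6:47 AM on Jul 23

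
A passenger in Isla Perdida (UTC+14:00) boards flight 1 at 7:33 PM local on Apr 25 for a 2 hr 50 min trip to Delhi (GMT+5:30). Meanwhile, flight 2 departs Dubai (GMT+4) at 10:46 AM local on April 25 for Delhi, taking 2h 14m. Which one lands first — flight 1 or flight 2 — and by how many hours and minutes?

the first, by 37 minutes

Flight 1 in UTC: 7:33 PM − 14:00 = 5:33 AM on Apr 25.
+2 hours and 50 minutes → arrive 8:23 AM UTC on Apr 25.
Flight 2 in UTC: 10:46 AM − 4:00 = 6:46 AM on Apr 25.
+2 hours 14 minutes → arrive 9:00 AM UTC on Apr 25.
Flight 1 lands earlier by 37 minutes.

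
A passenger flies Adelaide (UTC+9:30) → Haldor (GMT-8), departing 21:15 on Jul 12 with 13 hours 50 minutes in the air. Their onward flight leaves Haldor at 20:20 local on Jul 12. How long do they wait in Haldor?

2 hours 45 minutes

Convert departure to UTC: 21:15 − 9:30 = 11:45 UTC on Jul 12.
Add 13 hours 50 minutes flight time → 01:35 UTC (Jul 13).
Haldor is UTC−8:00, so local arrival = 01:35 − 8:00 = 17:35 on Jul 12.
Layover = 20:20 − 17:35 = 2 hours 45 minutes.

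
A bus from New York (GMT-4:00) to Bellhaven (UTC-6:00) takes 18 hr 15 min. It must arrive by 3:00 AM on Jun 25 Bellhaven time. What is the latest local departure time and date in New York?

10:45 AM on June 24

Target arrival in UTC: 3:00 AM + 6:00 = 9:00 AM on Jun 25.
Subtract 18 hours 15 minutes → departure 2:45 PM UTC on Jun 24.
New York is UTC−4:00: 2:45 PM − 4:00 = 10:45 AM on Jun 24.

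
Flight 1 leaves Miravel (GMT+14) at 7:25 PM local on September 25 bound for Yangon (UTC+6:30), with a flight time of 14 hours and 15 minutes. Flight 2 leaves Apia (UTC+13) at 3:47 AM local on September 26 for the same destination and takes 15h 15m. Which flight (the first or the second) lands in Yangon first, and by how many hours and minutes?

the first, by 10 hours 22 minutes

Flight 1 in UTC: 7:25 PM − 14:00 = 5:25 AM on Sep 25.
+14 hours and 15 minutes → arrive 7:40 PM UTC on Sep 25.
Flight 2 in UTC: 3:47 AM − 13:00 = 2:47 PM on Sep 25.
+15 hours 15 minutes → arrive 6:02 AM UTC on Sep 26.
Flight 1 lands earlier by 10 hours 22 minutes.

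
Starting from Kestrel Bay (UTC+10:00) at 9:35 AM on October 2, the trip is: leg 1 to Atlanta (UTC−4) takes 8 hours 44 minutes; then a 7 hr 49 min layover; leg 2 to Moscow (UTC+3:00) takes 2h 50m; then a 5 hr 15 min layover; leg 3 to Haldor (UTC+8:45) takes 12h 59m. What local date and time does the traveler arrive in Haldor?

Convert departure to UTC: 9:35 AM − 10:00 = 11:35 PM UTC on Oct 1.
Add 8 hours and 44 minutes leg 1 → 8:19 AM UTC (Oct 2).
Add 7 hours 49 minutes layover in Atlanta → 4:08 PM UTC.
Add 2 hours 50 minutes leg 2 → 6:58 PM UTC.
Add 5 hours and 15 minutes layover in Moscow → 12:13 AM UTC (Oct 3).
Add 12 hours 59 minutes leg 3 → 1:12 PM UTC.
Haldor is UTC+8:45, so local arrival = 1:12 PM + 8:45 = 9:57 PM on Oct 3.

9:57 PM on October 3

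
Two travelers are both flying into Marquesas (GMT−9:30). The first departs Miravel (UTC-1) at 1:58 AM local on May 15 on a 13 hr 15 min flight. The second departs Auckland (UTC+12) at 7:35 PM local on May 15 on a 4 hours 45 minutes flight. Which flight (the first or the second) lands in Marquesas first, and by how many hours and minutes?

Flight 1 in UTC: 1:58 AM + 1:00 = 2:58 AM on May 15.
+13 hours and 15 minutes → arrive 4:13 PM UTC on May 15.
Flight 2 in UTC: 7:35 PM − 12:00 = 7:35 AM on May 15.
+4 hours 45 minutes → arrive 12:20 PM UTC on May 15.
Flight 2 lands earlier by 3 hours 53 minutes.

the second, by 3 hours 53 minutes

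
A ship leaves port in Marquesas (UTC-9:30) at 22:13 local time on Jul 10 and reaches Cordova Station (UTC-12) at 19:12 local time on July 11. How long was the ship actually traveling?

23 hours 29 minutes

Departure in UTC: 22:13 + 9:30 = 07:43 on Jul 11.
Arrival in UTC: 19:12 + 12:00 = 07:12 on Jul 12.
Elapsed = 07:12 − 07:43 (+1 day) = 23 hours 29 minutes.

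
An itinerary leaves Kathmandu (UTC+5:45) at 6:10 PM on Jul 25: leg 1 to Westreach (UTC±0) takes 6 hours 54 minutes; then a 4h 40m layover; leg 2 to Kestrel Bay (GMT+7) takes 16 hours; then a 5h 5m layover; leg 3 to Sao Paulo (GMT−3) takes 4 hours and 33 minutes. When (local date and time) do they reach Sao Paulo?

Convert departure to UTC: 6:10 PM − 5:45 = 12:25 PM UTC on Jul 25.
Add 6 hours 54 minutes leg 1 → 7:19 PM UTC.
Add 4 hours and 40 minutes layover in Westreach → 11:59 PM UTC.
Add 16 hours leg 2 → 3:59 PM UTC (Jul 26).
Add 5 hours 5 minutes layover in Kestrel Bay → 9:04 PM UTC.
Add 4 hours and 33 minutes leg 3 → 1:37 AM UTC (Jul 27).
Sao Paulo is UTC−3:00, so local arrival = 1:37 AM − 3:00 = 10:37 PM on Jul 26.

10:37 PM on July 26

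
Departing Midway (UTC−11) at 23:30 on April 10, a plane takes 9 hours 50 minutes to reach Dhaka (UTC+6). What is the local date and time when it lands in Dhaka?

Convert departure to UTC: 23:30 + 11:00 = 10:30 UTC on Apr 11.
Add 9 hours 50 minutes travel time → 20:20 UTC.
Dhaka is UTC+6:00, so local arrival = 20:20 + 6:00 = 02:20 on Apr 12.

02:20 on Apr 12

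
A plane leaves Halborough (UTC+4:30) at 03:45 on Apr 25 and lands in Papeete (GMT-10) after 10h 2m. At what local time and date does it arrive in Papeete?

Convert departure to UTC: 03:45 − 4:30 = 23:15 UTC on Apr 24.
Add 10 hours and 2 minutes travel time → 09:17 UTC (Apr 25).
Papeete is UTC−10:00, so local arrival = 09:17 − 10:00 = 23:17 on Apr 24.

23:17 on Apr 24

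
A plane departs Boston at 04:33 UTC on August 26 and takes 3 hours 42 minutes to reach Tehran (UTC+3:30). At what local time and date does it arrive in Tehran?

11:45 on Aug 26

Departure is given in UTC: 04:33 on Aug 26.
Add 3 hours and 42 minutes → 08:15 UTC.
Tehran is UTC+3:30: 08:15 + 3:30 = 11:45 on Aug 26.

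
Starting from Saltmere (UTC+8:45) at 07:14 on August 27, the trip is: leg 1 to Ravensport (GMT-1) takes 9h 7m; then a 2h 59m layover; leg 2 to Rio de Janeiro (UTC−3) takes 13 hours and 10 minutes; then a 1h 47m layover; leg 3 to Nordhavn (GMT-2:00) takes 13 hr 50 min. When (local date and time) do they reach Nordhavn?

13:22 on Aug 28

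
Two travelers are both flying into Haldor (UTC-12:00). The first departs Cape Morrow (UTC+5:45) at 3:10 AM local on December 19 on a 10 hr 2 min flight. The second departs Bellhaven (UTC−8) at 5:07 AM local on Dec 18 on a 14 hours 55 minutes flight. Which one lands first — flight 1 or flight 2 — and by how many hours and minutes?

the second, by 3 hours 25 minutes

Flight 1 in UTC: 3:10 AM − 5:45 = 9:25 PM on Dec 18.
+10 hours 2 minutes → arrive 7:27 AM UTC on Dec 19.
Flight 2 in UTC: 5:07 AM + 8:00 = 1:07 PM on Dec 18.
+14 hours 55 minutes → arrive 4:02 AM UTC on Dec 19.
Flight 2 lands earlier by 3 hours 25 minutes.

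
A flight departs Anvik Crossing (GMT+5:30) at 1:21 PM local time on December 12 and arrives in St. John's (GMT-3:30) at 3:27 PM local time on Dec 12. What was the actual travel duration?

St. John's is 9:00 behind Anvik Crossing.
Clock-face elapsed time (ignoring zones) is 2 hours 6 minutes.
Actual elapsed = 2 hours 6 minutes + 9:00 = 11 hours 6 minutes.

11 hours 6 minutes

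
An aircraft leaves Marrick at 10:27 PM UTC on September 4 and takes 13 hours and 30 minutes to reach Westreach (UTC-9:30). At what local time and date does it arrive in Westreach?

2:27 AM on September 5

Departure is given in UTC: 10:27 PM on Sep 4.
Add 13 hours 30 minutes → 11:57 AM UTC (Sep 5).
Westreach is UTC−9:30: 11:57 AM − 9:30 = 2:27 AM on Sep 5.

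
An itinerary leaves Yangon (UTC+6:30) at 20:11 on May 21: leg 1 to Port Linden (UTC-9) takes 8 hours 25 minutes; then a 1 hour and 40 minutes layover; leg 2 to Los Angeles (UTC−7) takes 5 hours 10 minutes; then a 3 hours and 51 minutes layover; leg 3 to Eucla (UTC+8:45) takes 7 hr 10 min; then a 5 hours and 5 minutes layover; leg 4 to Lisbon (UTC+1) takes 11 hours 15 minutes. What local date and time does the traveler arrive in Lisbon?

09:17 on May 23

Convert departure to UTC: 20:11 − 6:30 = 13:41 UTC on May 21.
Add 8 hours and 25 minutes leg 1 → 22:06 UTC.
Add 1 hour 40 minutes layover in Port Linden → 23:46 UTC.
Add 5 hours 10 minutes leg 2 → 04:56 UTC (May 22).
Add 3 hours and 51 minutes layover in Los Angeles → 08:47 UTC.
Add 7 hours 10 minutes leg 3 → 15:57 UTC.
Add 5 hours 5 minutes layover in Eucla → 21:02 UTC.
Add 11 hours 15 minutes leg 4 → 08:17 UTC (May 23).
Lisbon is UTC+1:00, so local arrival = 08:17 + 1:00 = 09:17 on May 23.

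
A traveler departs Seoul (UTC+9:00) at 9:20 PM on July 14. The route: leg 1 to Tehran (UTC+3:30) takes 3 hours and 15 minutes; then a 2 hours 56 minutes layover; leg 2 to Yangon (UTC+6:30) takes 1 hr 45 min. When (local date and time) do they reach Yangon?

2:46 AM on July 15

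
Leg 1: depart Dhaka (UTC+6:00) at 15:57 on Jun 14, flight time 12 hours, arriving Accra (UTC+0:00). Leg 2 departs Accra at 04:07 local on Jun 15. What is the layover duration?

6 hours 10 minutes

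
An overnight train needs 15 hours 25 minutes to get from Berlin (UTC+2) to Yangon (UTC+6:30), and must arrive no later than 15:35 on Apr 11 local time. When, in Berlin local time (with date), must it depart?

Target arrival in UTC: 15:35 − 6:30 = 09:05 on Apr 11.
Subtract 15 hours and 25 minutes → departure 17:40 UTC on Apr 10.
Berlin is UTC+2:00: 17:40 + 2:00 = 19:40 on Apr 10.

19:40 on April 10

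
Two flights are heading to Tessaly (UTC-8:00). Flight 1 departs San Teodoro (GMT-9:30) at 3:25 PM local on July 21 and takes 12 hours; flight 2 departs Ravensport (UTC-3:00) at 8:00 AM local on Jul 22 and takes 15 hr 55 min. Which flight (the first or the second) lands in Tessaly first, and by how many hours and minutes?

the first, by 14 hours

Flight 1 in UTC: 3:25 PM + 9:30 = 12:55 AM on Jul 22.
+12 hours → arrive 12:55 PM UTC on Jul 22.
Flight 2 in UTC: 8:00 AM + 3:00 = 11:00 AM on Jul 22.
+15 hours 55 minutes → arrive 2:55 AM UTC on Jul 23.
Flight 1 lands earlier by 14 hours.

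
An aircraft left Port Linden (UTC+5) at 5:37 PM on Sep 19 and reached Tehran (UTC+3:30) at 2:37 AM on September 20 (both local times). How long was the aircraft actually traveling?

10 hours 30 minutes

Departure in UTC: 5:37 PM − 5:00 = 12:37 PM on Sep 19.
Arrival in UTC: 2:37 AM − 3:30 = 11:07 PM on Sep 19.
Elapsed = 11:07 PM − 12:37 PM = 10 hours 30 minutes.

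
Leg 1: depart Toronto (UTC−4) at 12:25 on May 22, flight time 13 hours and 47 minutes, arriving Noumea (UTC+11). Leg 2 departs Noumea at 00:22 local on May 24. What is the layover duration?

7 hours 10 minutes

Convert departure to UTC: 12:25 + 4:00 = 16:25 UTC on May 22.
Add 13 hours and 47 minutes flight time → 06:12 UTC (May 23).
Noumea is UTC+11:00, so local arrival = 06:12 + 11:00 = 17:12 on May 23.
Layover = 00:22 − 17:12 (+1 day) = 7 hours 10 minutes.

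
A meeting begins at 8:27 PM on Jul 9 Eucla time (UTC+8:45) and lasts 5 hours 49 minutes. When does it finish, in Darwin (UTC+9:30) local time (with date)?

3:01 AM on Jul 10

Convert start to UTC: 8:27 PM − 8:45 = 11:42 AM UTC on Jul 9.
Add 5 hours and 49 minutes duration → 5:31 PM UTC.
Darwin is UTC+9:30, so local end time = 5:31 PM + 9:30 = 3:01 AM on Jul 10.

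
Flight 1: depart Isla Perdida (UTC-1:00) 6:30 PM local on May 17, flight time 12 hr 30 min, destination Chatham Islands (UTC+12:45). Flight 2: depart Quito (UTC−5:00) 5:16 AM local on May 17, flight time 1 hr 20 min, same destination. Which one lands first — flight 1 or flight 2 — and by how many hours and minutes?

Flight 1 in UTC: 6:30 PM + 1:00 = 7:30 PM on May 17.
+12 hours and 30 minutes → arrive 8:00 AM UTC on May 18.
Flight 2 in UTC: 5:16 AM + 5:00 = 10:16 AM on May 17.
+1 hour and 20 minutes → arrive 11:36 AM UTC on May 17.
Flight 2 lands earlier by 20 hours 24 minutes.

the second, by 20 hours 24 minutes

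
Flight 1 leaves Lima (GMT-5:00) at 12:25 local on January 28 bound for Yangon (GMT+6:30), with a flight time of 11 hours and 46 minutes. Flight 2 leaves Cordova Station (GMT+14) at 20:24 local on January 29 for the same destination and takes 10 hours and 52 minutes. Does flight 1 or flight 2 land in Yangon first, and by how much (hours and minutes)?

Flight 1 in UTC: 12:25 + 5:00 = 17:25 on Jan 28.
+11 hours and 46 minutes → arrive 05:11 UTC on Jan 29.
Flight 2 in UTC: 20:24 − 14:00 = 06:24 on Jan 29.
+10 hours and 52 minutes → arrive 17:16 UTC on Jan 29.
Flight 1 lands earlier by 12 hours 5 minutes.

the first, by 12 hours 5 minutes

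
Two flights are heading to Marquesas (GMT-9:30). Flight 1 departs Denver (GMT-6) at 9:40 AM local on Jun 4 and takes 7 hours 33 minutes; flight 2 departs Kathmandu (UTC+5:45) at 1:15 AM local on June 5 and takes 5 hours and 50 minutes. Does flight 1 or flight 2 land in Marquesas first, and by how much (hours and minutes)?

Flight 1 in UTC: 9:40 AM + 6:00 = 3:40 PM on Jun 4.
+7 hours 33 minutes → arrive 11:13 PM UTC on Jun 4.
Flight 2 in UTC: 1:15 AM − 5:45 = 7:30 PM on Jun 4.
+5 hours and 50 minutes → arrive 1:20 AM UTC on Jun 5.
Flight 1 lands earlier by 2 hours 7 minutes.

the first, by 2 hours 7 minutes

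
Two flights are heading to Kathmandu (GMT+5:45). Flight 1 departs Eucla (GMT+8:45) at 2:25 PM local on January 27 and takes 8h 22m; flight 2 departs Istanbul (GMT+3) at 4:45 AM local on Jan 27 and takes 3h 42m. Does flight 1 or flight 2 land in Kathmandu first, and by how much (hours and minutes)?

the second, by 8 hours 35 minutes

Flight 1 in UTC: 2:25 PM − 8:45 = 5:40 AM on Jan 27.
+8 hours and 22 minutes → arrive 2:02 PM UTC on Jan 27.
Flight 2 in UTC: 4:45 AM − 3:00 = 1:45 AM on Jan 27.
+3 hours and 42 minutes → arrive 5:27 AM UTC on Jan 27.
Flight 2 lands earlier by 8 hours 35 minutes.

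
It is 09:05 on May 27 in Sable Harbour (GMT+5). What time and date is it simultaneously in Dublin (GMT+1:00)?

In UTC: 09:05 − 5:00 = 04:05 on May 27.
Dublin is UTC+1:00: 04:05 + 1:00 = 05:05 on May 27.

05:05 on May 27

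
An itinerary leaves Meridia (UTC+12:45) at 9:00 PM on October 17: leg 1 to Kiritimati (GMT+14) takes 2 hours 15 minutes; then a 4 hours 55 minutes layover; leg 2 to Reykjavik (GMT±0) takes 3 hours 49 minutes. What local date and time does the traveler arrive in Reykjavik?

7:14 PM on Oct 17

Convert departure to UTC: 9:00 PM − 12:45 = 8:15 AM UTC on Oct 17.
Add 2 hours and 15 minutes leg 1 → 10:30 AM UTC.
Add 4 hours 55 minutes layover in Kiritimati → 3:25 PM UTC.
Add 3 hours and 49 minutes leg 2 → 7:14 PM UTC.
Reykjavik is UTC+0, so local arrival is the same: 7:14 PM on Oct 17.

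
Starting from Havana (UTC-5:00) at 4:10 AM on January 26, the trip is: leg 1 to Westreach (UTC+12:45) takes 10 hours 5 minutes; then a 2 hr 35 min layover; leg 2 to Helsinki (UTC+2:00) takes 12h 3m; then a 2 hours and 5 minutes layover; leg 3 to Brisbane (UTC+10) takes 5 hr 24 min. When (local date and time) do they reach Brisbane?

3:22 AM on Jan 28

Convert departure to UTC: 4:10 AM + 5:00 = 9:10 AM UTC on Jan 26.
Add 10 hours 5 minutes leg 1 → 7:15 PM UTC.
Add 2 hours 35 minutes layover in Westreach → 9:50 PM UTC.
Add 12 hours and 3 minutes leg 2 → 9:53 AM UTC (Jan 27).
Add 2 hours 5 minutes layover in Helsinki → 11:58 AM UTC.
Add 5 hours 24 minutes leg 3 → 5:22 PM UTC.
Brisbane is UTC+10:00, so local arrival = 5:22 PM + 10:00 = 3:22 AM on Jan 28.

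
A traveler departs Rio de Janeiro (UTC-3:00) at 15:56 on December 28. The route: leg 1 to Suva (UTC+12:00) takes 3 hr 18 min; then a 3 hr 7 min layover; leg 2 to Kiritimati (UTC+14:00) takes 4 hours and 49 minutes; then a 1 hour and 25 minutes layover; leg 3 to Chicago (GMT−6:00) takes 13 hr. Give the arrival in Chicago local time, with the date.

Convert departure to UTC: 15:56 + 3:00 = 18:56 UTC on Dec 28.
Add 3 hours 18 minutes leg 1 → 22:14 UTC.
Add 3 hours 7 minutes layover in Suva → 01:21 UTC (Dec 29).
Add 4 hours and 49 minutes leg 2 → 06:10 UTC.
Add 1 hour and 25 minutes layover in Kiritimati → 07:35 UTC.
Add 13 hours leg 3 → 20:35 UTC.
Chicago is UTC−6:00, so local arrival = 20:35 − 6:00 = 14:35 on Dec 29.

14:35 on Dec 29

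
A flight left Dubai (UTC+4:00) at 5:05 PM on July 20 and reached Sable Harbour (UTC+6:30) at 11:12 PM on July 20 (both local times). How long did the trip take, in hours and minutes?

3 hours 37 minutes

Departure in UTC: 5:05 PM − 4:00 = 1:05 PM on Jul 20.
Arrival in UTC: 11:12 PM − 6:30 = 4:42 PM on Jul 20.
Elapsed = 4:42 PM − 1:05 PM = 3 hours 37 minutes.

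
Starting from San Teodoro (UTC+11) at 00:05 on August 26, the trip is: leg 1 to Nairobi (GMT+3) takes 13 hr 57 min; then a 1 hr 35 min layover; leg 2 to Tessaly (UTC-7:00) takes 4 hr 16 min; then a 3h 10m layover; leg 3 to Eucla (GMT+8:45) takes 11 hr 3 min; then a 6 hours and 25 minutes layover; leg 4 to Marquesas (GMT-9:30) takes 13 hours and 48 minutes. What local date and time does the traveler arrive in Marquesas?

Convert departure to UTC: 00:05 − 11:00 = 13:05 UTC on Aug 25.
Add 13 hours 57 minutes leg 1 → 03:02 UTC (Aug 26).
Add 1 hour and 35 minutes layover in Nairobi → 04:37 UTC.
Add 4 hours and 16 minutes leg 2 → 08:53 UTC.
Add 3 hours and 10 minutes layover in Tessaly → 12:03 UTC.
Add 11 hours 3 minutes leg 3 → 23:06 UTC.
Add 6 hours 25 minutes layover in Eucla → 05:31 UTC (Aug 27).
Add 13 hours and 48 minutes leg 4 → 19:19 UTC.
Marquesas is UTC−9:30, so local arrival = 19:19 − 9:30 = 09:49 on Aug 27.

09:49 on August 27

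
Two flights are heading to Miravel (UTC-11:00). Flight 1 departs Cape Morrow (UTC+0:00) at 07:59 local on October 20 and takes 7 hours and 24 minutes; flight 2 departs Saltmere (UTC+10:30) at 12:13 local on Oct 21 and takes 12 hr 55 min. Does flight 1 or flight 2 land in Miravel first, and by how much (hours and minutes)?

Flight 1 departs at 07:59 UTC (Oct 20).
+7 hours and 24 minutes → arrive 15:23 UTC on Oct 20.
Flight 2 in UTC: 12:13 − 10:30 = 01:43 on Oct 21.
+12 hours 55 minutes → arrive 14:38 UTC on Oct 21.
Flight 1 lands earlier by 23 hours 15 minutes.

the first, by 23 hours 15 minutes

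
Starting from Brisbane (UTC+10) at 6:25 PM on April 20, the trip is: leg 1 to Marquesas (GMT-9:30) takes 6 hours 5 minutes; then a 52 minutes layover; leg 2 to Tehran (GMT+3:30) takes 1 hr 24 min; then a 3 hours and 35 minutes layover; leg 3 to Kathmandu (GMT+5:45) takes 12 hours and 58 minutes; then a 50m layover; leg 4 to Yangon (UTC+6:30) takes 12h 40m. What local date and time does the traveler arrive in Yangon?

Convert departure to UTC: 6:25 PM − 10:00 = 8:25 AM UTC on Apr 20.
Add 6 hours and 5 minutes leg 1 → 2:30 PM UTC.
Add 52 minutes layover in Marquesas → 3:22 PM UTC.
Add 1 hour 24 minutes leg 2 → 4:46 PM UTC.
Add 3 hours 35 minutes layover in Tehran → 8:21 PM UTC.
Add 12 hours and 58 minutes leg 3 → 9:19 AM UTC (Apr 21).
Add 50 minutes layover in Kathmandu → 10:09 AM UTC.
Add 12 hours 40 minutes leg 4 → 10:49 PM UTC.
Yangon is UTC+6:30, so local arrival = 10:49 PM + 6:30 = 5:19 AM on Apr 22.

5:19 AM on April 22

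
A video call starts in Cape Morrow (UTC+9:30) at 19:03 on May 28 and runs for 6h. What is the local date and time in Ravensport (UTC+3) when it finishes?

Convert start to UTC: 19:03 − 9:30 = 09:33 UTC on May 28.
Add 6 hours duration → 15:33 UTC.
Ravensport is UTC+3:00, so local end time = 15:33 + 3:00 = 18:33 on May 28.

18:33 on May 28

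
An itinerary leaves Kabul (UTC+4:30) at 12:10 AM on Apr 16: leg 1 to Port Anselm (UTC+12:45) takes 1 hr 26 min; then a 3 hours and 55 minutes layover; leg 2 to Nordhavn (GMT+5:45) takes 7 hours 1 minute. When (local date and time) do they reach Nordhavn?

Convert departure to UTC: 12:10 AM − 4:30 = 7:40 PM UTC on Apr 15.
Add 1 hour 26 minutes leg 1 → 9:06 PM UTC.
Add 3 hours and 55 minutes layover in Port Anselm → 1:01 AM UTC (Apr 16).
Add 7 hours and 1 minute leg 2 → 8:02 AM UTC.
Nordhavn is UTC+5:45, so local arrival = 8:02 AM + 5:45 = 1:47 PM on Apr 16.

1:47 PM on April 16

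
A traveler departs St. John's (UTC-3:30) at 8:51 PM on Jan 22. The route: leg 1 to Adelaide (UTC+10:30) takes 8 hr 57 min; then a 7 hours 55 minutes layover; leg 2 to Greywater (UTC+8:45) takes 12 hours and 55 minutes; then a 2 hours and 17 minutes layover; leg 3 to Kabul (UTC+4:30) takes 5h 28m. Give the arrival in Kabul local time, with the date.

6:23 PM on Jan 24

Convert departure to UTC: 8:51 PM + 3:30 = 12:21 AM UTC on Jan 23.
Add 8 hours and 57 minutes leg 1 → 9:18 AM UTC.
Add 7 hours and 55 minutes layover in Adelaide → 5:13 PM UTC.
Add 12 hours 55 minutes leg 2 → 6:08 AM UTC (Jan 24).
Add 2 hours 17 minutes layover in Greywater → 8:25 AM UTC.
Add 5 hours 28 minutes leg 3 → 1:53 PM UTC.
Kabul is UTC+4:30, so local arrival = 1:53 PM + 4:30 = 6:23 PM on Jan 24.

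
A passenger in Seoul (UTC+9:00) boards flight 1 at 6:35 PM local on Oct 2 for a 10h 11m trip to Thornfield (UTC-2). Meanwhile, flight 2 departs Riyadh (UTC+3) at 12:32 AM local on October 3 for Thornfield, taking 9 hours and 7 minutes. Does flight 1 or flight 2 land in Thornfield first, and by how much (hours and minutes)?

the first, by 10 hours 53 minutes

Flight 1 in UTC: 6:35 PM − 9:00 = 9:35 AM on Oct 2.
+10 hours 11 minutes → arrive 7:46 PM UTC on Oct 2.
Flight 2 in UTC: 12:32 AM − 3:00 = 9:32 PM on Oct 2.
+9 hours and 7 minutes → arrive 6:39 AM UTC on Oct 3.
Flight 1 lands earlier by 10 hours 53 minutes.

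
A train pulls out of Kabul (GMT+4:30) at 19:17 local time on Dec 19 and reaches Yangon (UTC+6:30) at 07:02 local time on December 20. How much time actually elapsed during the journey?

Departure in UTC: 19:17 − 4:30 = 14:47 on Dec 19.
Arrival in UTC: 07:02 − 6:30 = 00:32 on Dec 20.
Elapsed = 00:32 − 14:47 (+1 day) = 9 hours 45 minutes.

9 hours 45 minutes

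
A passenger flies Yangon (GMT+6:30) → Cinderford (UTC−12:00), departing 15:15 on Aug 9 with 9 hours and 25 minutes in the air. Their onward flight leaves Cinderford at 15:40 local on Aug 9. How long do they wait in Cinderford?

9 hours 30 minutes

Convert departure to UTC: 15:15 − 6:30 = 08:45 UTC on Aug 9.
Add 9 hours and 25 minutes flight time → 18:10 UTC.
Cinderford is UTC−12:00, so local arrival = 18:10 − 12:00 = 06:10 on Aug 9.
Layover = 15:40 − 06:10 = 9 hours 30 minutes.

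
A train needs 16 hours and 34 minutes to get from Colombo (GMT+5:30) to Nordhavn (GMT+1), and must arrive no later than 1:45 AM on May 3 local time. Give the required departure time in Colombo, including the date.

1:41 PM on May 2

Target arrival in UTC: 1:45 AM − 1:00 = 12:45 AM on May 3.
Subtract 16 hours 34 minutes → departure 8:11 AM UTC on May 2.
Colombo is UTC+5:30: 8:11 AM + 5:30 = 1:41 PM on May 2.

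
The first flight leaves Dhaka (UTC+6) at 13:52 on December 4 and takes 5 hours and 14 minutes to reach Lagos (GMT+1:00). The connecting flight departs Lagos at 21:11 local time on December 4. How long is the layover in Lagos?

Convert departure to UTC: 13:52 − 6:00 = 07:52 UTC on Dec 4.
Add 5 hours 14 minutes flight time → 13:06 UTC.
Lagos is UTC+1:00, so local arrival = 13:06 + 1:00 = 14:06 on Dec 4.
Layover = 21:11 − 14:06 = 7 hours 5 minutes.

7 hours 5 minutes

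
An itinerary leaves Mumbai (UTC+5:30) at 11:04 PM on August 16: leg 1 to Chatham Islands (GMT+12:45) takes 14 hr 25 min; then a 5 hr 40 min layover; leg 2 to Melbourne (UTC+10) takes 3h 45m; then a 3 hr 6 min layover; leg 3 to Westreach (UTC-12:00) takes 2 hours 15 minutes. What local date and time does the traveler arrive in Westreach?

Convert departure to UTC: 11:04 PM − 5:30 = 5:34 PM UTC on Aug 16.
Add 14 hours and 25 minutes leg 1 → 7:59 AM UTC (Aug 17).
Add 5 hours 40 minutes layover in Chatham Islands → 1:39 PM UTC.
Add 3 hours and 45 minutes leg 2 → 5:24 PM UTC.
Add 3 hours and 6 minutes layover in Melbourne → 8:30 PM UTC.
Add 2 hours and 15 minutes leg 3 → 10:45 PM UTC.
Westreach is UTC−12:00, so local arrival = 10:45 PM − 12:00 = 10:45 AM on Aug 17.

10:45 AM on August 17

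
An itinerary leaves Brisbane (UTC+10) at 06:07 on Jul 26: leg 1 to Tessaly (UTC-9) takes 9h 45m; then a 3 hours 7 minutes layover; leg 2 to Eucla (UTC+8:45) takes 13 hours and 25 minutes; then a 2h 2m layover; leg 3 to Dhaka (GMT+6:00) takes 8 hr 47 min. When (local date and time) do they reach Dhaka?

15:13 on July 27

Convert departure to UTC: 06:07 − 10:00 = 20:07 UTC on Jul 25.
Add 9 hours and 45 minutes leg 1 → 05:52 UTC (Jul 26).
Add 3 hours and 7 minutes layover in Tessaly → 08:59 UTC.
Add 13 hours and 25 minutes leg 2 → 22:24 UTC.
Add 2 hours 2 minutes layover in Eucla → 00:26 UTC (Jul 27).
Add 8 hours and 47 minutes leg 3 → 09:13 UTC.
Dhaka is UTC+6:00, so local arrival = 09:13 + 6:00 = 15:13 on Jul 27.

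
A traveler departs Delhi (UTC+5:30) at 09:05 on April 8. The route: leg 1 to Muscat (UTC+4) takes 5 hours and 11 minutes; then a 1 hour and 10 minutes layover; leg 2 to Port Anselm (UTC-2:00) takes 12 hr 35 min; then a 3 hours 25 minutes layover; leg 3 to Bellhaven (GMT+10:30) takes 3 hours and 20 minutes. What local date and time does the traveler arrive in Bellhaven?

15:46 on April 9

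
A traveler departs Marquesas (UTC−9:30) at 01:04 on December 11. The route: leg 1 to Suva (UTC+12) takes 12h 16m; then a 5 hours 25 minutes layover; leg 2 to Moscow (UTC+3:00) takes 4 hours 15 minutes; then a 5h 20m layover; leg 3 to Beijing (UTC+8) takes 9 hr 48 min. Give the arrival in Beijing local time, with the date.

Convert departure to UTC: 01:04 + 9:30 = 10:34 UTC on Dec 11.
Add 12 hours and 16 minutes leg 1 → 22:50 UTC.
Add 5 hours and 25 minutes layover in Suva → 04:15 UTC (Dec 12).
Add 4 hours 15 minutes leg 2 → 08:30 UTC.
Add 5 hours and 20 minutes layover in Moscow → 13:50 UTC.
Add 9 hours and 48 minutes leg 3 → 23:38 UTC.
Beijing is UTC+8:00, so local arrival = 23:38 + 8:00 = 07:38 on Dec 13.

07:38 on December 13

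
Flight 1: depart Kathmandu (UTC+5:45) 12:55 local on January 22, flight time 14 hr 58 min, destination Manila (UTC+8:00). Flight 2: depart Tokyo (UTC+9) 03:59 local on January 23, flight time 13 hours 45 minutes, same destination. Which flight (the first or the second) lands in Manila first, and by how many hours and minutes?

Flight 1 in UTC: 12:55 − 5:45 = 07:10 on Jan 22.
+14 hours and 58 minutes → arrive 22:08 UTC on Jan 22.
Flight 2 in UTC: 03:59 − 9:00 = 18:59 on Jan 22.
+13 hours 45 minutes → arrive 08:44 UTC on Jan 23.
Flight 1 lands earlier by 10 hours 36 minutes.

the first, by 10 hours 36 minutes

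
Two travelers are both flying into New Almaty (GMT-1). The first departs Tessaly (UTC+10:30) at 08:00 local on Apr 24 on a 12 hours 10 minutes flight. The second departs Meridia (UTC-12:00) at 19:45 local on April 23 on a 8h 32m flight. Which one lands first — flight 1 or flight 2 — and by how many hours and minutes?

the first, by 6 hours 37 minutes

Flight 1 in UTC: 08:00 − 10:30 = 21:30 on Apr 23.
+12 hours and 10 minutes → arrive 09:40 UTC on Apr 24.
Flight 2 in UTC: 19:45 + 12:00 = 07:45 on Apr 24.
+8 hours and 32 minutes → arrive 16:17 UTC on Apr 24.
Flight 1 lands earlier by 6 hours 37 minutes.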